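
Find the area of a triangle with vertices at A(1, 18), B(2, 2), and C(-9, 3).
Using the coordinate formula: Area = (1/2)|x₁(y₂-y₃) + x₂(y₃-y₁) + x₃(y₁-y₂)|
Area = (1/2)|1(2-3) + 2(3-18) + (-9)(18-2)|
Area = (1/2)|1*(-1) + 2*(-15) + (-9)*16|
Area = (1/2)|(-1) + (-30) + (-144)|
Area = (1/2)*175 = 87.50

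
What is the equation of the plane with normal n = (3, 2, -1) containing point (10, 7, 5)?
d = n·P = (3)(10) + (2)(7) + (-1)(5) = 39
Plane: 3x + 2y - z = 39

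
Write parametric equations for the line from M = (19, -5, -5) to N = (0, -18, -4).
Direction vector d = N - M = (-19, -13, 1)
x = 19 - 19t, y = -5 - 13t, z = -5 + t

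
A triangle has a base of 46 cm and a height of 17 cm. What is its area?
Area = (1/2) * base * height
Area = (1/2) * 46 * 17
Area = 391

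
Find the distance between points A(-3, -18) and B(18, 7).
Using the distance formula: d = sqrt((x₂-x₁)² + (y₂-y₁)²)
dx = 18 - (-3) = 21
dy = 7 - (-18) = 25
d = sqrt(21² + 25²) = sqrt(441 + 625) = sqrt(1066) = 32.65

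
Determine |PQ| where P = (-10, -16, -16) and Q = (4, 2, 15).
d = √[(14)² + (18)² + (31)²] = √1481 = 38.48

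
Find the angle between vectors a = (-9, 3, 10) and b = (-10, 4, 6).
a·b = 162, |a|² = 190, |b|² = 152
cos θ = 162/√28880 ≈ 0.9533
θ ≈ 17.58°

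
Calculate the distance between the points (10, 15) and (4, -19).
Using the distance formula: d = sqrt((x₂-x₁)² + (y₂-y₁)²)
dx = 4 - 10 = -6
dy = (-19) - 15 = -34
d = sqrt((-6)² + (-34)²) = sqrt(36 + 1156) = sqrt(1192) = 34.53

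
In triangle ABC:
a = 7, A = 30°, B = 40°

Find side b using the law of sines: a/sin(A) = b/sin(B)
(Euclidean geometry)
b = a·sin(B)/sin(A) = 7·sin(40°)/sin(30°)
b = 7·0.642788/0.500000 = 8.999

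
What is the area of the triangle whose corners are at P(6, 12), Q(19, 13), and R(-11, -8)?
Using the coordinate formula: Area = (1/2)|x₁(y₂-y₃) + x₂(y₃-y₁) + x₃(y₁-y₂)|
Area = (1/2)|6(13-(-8)) + 19((-8)-12) + (-11)(12-13)|
Area = (1/2)|6*21 + 19*(-20) + (-11)*(-1)|
Area = (1/2)|126 + (-380) + 11|
Area = (1/2)*243 = 121.50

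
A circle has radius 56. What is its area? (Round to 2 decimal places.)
Area = pi * r²
Area = pi * 56²
Area = pi * 3136
Area = 9852.03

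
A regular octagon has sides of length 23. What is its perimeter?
Perimeter = number of sides * side length
Perimeter = 8 * 23
Perimeter = 184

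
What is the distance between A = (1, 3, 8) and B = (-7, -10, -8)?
d = √[(-8)² + (-13)² + (-16)²] = √489 = 22.11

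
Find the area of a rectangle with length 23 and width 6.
Area = length * width
Area = 23 * 6
Area = 138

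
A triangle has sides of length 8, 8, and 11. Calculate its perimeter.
Perimeter = sum of all sides
Perimeter = 8 + 8 + 11
Perimeter = 27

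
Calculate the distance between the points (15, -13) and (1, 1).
Using the distance formula: d = sqrt((x₂-x₁)² + (y₂-y₁)²)
dx = 1 - 15 = -14
dy = 1 - (-13) = 14
d = sqrt((-14)² + 14²) = sqrt(196 + 196) = sqrt(392) = 19.80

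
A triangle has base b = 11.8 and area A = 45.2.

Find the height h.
A = ½bh  →  h = 2A/b
h = 2·45.2/11.8 = 7.661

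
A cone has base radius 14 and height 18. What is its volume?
Volume = (1/3) * pi * r² * h
Volume = (1/3) * pi * 14² * 18
Volume = (1/3) * pi * 196 * 18
Volume = (1/3) * pi * 3528
Volume = 3694.51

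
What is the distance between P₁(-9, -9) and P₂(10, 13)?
Using the distance formula: d = sqrt((x₂-x₁)² + (y₂-y₁)²)
dx = 10 - (-9) = 19
dy = 13 - (-9) = 22
d = sqrt(19² + 22²) = sqrt(361 + 484) = sqrt(845) = 29.07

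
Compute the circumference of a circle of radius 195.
Circumference = 2 * pi * r
Circumference = 2 * pi * 195
Circumference = 1225.22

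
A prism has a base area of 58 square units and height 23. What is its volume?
Volume = base area * height
Volume = 58 * 23
Volume = 1334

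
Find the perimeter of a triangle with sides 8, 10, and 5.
Perimeter = sum of all sides
Perimeter = 8 + 10 + 5
Perimeter = 23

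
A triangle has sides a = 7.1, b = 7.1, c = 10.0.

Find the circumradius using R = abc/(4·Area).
s = (a+b+c)/2 = 12.1
Area = √(s(s-a)(s-b)(s-c)) = √(12.1·5·5·2.1) = 25.2042
R = abc/(4·Area) = (7.1·7.1·10.0)/(4·25.2042) = 504.1/100.8168 = 5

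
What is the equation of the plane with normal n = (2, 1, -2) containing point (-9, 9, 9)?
d = n·P = (2)(-9) + (1)(9) + (-2)(9) = -27
Plane: 2x + y - 2z = -27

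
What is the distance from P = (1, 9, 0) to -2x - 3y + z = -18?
d = |(-2)(1) + (-3)(9) + 1(0) - (-18)| / √((-2)² + (-3)² + 1²) = 11/√14 = 2.94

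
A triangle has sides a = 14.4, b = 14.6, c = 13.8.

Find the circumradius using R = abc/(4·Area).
s = (a+b+c)/2 = 21.4
Area = √(s(s-a)(s-b)(s-c)) = √(21.4·7·6.8·7.6) = 87.9867
R = abc/(4·Area) = (14.4·14.6·13.8)/(4·87.9867) = 2901.312/351.9468 = 8.244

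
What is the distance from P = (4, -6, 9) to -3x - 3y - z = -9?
d = |(-3)(4) + (-3)(-6) + (-1)(9) - (-9)| / √((-3)² + (-3)² + (-1)²) = 6/√19 = 1.376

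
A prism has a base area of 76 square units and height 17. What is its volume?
Volume = base area * height
Volume = 76 * 17
Volume = 1292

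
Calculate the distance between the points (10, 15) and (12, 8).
Using the distance formula: d = sqrt((x₂-x₁)² + (y₂-y₁)²)
dx = 12 - 10 = 2
dy = 8 - 15 = -7
d = sqrt(2² + (-7)²) = sqrt(4 + 49) = sqrt(53) = 7.28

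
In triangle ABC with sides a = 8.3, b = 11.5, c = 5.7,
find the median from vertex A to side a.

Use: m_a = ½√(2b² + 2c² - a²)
m_a = ½√(2·11.5² + 2·5.7² - 8.3²)
m_a = ½√(264.5 + 64.98 - 68.89) = ½√260.59 = 8.071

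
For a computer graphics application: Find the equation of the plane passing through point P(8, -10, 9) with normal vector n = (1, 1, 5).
d = n·P = (1)(8) + (1)(-10) + (5)(9) = 43
Plane: x + y + 5z = 43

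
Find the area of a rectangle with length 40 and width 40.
Area = length * width
Area = 40 * 40
Area = 1600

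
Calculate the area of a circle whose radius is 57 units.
Area = pi * r²
Area = pi * 57²
Area = pi * 3249
Area = 10207.03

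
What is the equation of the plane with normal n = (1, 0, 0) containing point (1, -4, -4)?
d = n·P = (1)(1) + (0)(-4) + (0)(-4) = 1
Plane: x = 1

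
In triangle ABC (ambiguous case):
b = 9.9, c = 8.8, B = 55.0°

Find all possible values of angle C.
sin(C)/c = sin(B)/b  →  sin(C) = c·sin(B)/b = 8.8·sin(55.0°)/9.9 = 0.728135
C₁ = arcsin(0.728135) = 46.73°,  C₂ = 180° - C₁ = 133.27°
Check C₂: A = 180° - 55.0° - 133.27° = -8.27° ≤ 0, rejected
C = 46.73° (one solution)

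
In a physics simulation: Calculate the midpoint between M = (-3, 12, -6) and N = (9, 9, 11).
Midpoint = ((-3+9)/2, (12+9)/2, (-6+11)/2) = (3, 10.5, 2.5)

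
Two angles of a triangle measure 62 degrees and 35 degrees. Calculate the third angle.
Sum of angles in a triangle = 180 degrees
Third angle = 180 - 62 - 35
Third angle = 83 degrees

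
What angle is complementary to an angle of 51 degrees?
Complementary angles sum to 90 degrees.
Other angle = 90 - 51
Other angle = 39 degrees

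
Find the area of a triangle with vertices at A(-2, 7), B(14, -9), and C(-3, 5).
Using the coordinate formula: Area = (1/2)|x₁(y₂-y₃) + x₂(y₃-y₁) + x₃(y₁-y₂)|
Area = (1/2)|(-2)((-9)-5) + 14(5-7) + (-3)(7-(-9))|
Area = (1/2)|(-2)*(-14) + 14*(-2) + (-3)*16|
Area = (1/2)|28 + (-28) + (-48)|
Area = (1/2)*48 = 24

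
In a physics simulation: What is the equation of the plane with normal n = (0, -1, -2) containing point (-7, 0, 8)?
d = n·P = (0)(-7) + (-1)(0) + (-2)(8) = -16
Plane: -y - 2z = -16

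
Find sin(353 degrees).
sin(353 degrees) = -0.1219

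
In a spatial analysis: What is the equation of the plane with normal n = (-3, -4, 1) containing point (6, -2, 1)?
d = n·P = (-3)(6) + (-4)(-2) + (1)(1) = -9
Plane: -3x - 4y + z = -9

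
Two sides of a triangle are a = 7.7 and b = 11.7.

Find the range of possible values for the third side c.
By the triangle inequality: |a - b| < c < a + b
|7.7 - 11.7| < c < 7.7 + 11.7
4 < c < 19.4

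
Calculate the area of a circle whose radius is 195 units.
Area = pi * r²
Area = pi * 195²
Area = pi * 38025
Area = 119459.06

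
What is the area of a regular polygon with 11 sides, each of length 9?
For a regular 11-gon with side length s = 9:
Apothem a = s / (2*tan(pi/11)) = 9 / (2*tan(pi/11)) ≈ 15.3256
Perimeter P = 11 * 9 = 99
Area = (1/2) * P * a = (1/2) * 99 * 15.3256 = 758.62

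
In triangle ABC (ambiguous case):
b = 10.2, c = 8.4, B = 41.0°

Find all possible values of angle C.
sin(C)/c = sin(B)/b  →  sin(C) = c·sin(B)/b = 8.4·sin(41.0°)/10.2 = 0.540284
C₁ = arcsin(0.540284) = 32.7°,  C₂ = 180° - C₁ = 147.3°
Check C₂: A = 180° - 41.0° - 147.3° = -8.3° ≤ 0, rejected
C = 32.7° (one solution)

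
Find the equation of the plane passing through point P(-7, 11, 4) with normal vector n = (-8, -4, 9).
d = n·P = (-8)(-7) + (-4)(11) + (9)(4) = 48
Plane: -8x - 4y + 9z = 48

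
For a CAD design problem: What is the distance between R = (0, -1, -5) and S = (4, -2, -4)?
d = √[(4)² + (-1)² + (1)²] = √18 = 4.243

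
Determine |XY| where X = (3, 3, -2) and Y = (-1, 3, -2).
d = √[(-4)² + (0)² + (0)²] = √16 = 4.0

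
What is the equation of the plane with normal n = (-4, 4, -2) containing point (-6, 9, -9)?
d = n·P = (-4)(-6) + (4)(9) + (-2)(-9) = 78
Plane: -4x + 4y - 2z = 78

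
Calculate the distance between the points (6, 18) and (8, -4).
Using the distance formula: d = sqrt((x₂-x₁)² + (y₂-y₁)²)
dx = 8 - 6 = 2
dy = (-4) - 18 = -22
d = sqrt(2² + (-22)²) = sqrt(4 + 484) = sqrt(488) = 22.09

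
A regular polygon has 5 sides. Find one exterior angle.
Exterior angle of a regular n-gon = 360/n
Exterior angle = 360/5
Exterior angle = 72 degrees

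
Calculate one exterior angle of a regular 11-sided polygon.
Exterior angle of a regular n-gon = 360/n
Exterior angle = 360/11
Exterior angle = 32.73 degrees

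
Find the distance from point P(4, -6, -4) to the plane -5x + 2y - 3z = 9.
d = |(-5)(4) + 2(-6) + (-3)(-4) - (9)| / √((-5)² + 2² + (-3)²) = 29/√38 = 4.704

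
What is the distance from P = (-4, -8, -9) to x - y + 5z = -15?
d = |1(-4) + (-1)(-8) + 5(-9) - (-15)| / √(1² + (-1)² + 5²) = 26/√27 = 5.004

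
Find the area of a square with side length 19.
Area = s²
Area = 19²
Area = 361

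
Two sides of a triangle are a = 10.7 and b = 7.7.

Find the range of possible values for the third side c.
By the triangle inequality: |a - b| < c < a + b
|10.7 - 7.7| < c < 10.7 + 7.7
3 < c < 18.4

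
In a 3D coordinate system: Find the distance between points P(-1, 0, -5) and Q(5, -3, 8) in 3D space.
d = √[(6)² + (-3)² + (13)²] = √214 = 14.63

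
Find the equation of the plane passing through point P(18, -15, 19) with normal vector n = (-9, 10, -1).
d = n·P = (-9)(18) + (10)(-15) + (-1)(19) = -331
Plane: -9x + 10y - z = -331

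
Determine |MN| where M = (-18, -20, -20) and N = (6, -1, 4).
d = √[(24)² + (19)² + (24)²] = √1513 = 38.9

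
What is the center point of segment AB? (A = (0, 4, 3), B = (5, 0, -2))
Midpoint = ((0+5)/2, (4+0)/2, (3-2)/2) = (2.5, 2, 0.5)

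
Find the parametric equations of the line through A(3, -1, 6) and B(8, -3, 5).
Direction vector d = B - A = (5, -2, -1)
x = 3 + 5t, y = -1 - 2t, z = 6 - t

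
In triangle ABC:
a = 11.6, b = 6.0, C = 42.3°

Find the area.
Using A = ½ab·sin(C):
A = ½·11.6·6.0·sin(42.3°) = ½·69.6·0.673013 = 23.42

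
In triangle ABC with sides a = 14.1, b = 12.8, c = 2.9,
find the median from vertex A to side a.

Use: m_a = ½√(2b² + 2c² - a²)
m_a = ½√(2·12.8² + 2·2.9² - 14.1²)
m_a = ½√(327.68 + 16.82 - 198.81) = ½√145.69 = 6.035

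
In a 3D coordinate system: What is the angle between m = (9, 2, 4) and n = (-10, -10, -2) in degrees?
m·n = -118, |m|² = 101, |n|² = 204
cos θ = -118/√20604 ≈ -0.8221
θ ≈ 145.3°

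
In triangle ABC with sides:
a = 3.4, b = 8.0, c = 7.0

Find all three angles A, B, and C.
By the law of cosines:
cos(A) = (b² + c² - a²)/(2bc) = 0.905714  →  A = 25.08°
cos(B) = (a² + c² - b²)/(2ac) = -0.072269  →  B = 94.14°
cos(C) = (a² + b² - c²)/(2ab) = 0.488235  →  C = 60.78°
Check: A + B + C = 180.0° ✓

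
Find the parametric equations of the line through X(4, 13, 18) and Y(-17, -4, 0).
Direction vector d = Y - X = (-21, -17, -18)
x = 4 - 21t, y = 13 - 17t, z = 18 - 18t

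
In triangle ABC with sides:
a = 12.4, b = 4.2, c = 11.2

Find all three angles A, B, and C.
By the law of cosines:
cos(A) = (b² + c² - a²)/(2bc) = -0.113520  →  A = 96.52°
cos(B) = (a² + c² - b²)/(2ac) = 0.941676  →  B = 19.67°
cos(C) = (a² + b² - c²)/(2ab) = 0.441244  →  C = 63.82°
Check: A + B + C = 180.0° ✓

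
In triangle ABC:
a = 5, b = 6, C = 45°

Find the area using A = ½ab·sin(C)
A = ½·5·6·sin(45°) = ½·30·0.707107 = 10.61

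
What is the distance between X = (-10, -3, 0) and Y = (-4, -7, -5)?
d = √[(6)² + (-4)² + (-5)²] = √77 = 8.775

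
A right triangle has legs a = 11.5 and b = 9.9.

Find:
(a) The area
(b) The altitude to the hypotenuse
(a) Area = ½ab = ½·11.5·9.9 = 56.925
(b) Hypotenuse c = √(11.5² + 9.9²) = √230.26 = 15.1743
    Area = ½·c·h_c  →  h_c = 2·Area/c = 2·56.925/15.1743 = 7.503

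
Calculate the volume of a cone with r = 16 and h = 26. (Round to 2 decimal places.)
Volume = (1/3) * pi * r² * h
Volume = (1/3) * pi * 16² * 26
Volume = (1/3) * pi * 256 * 26
Volume = (1/3) * pi * 6656
Volume = 6970.15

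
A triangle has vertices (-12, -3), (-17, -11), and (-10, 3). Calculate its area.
Using the coordinate formula: Area = (1/2)|x₁(y₂-y₃) + x₂(y₃-y₁) + x₃(y₁-y₂)|
Area = (1/2)|(-12)((-11)-3) + (-17)(3-(-3)) + (-10)((-3)-(-11))|
Area = (1/2)|(-12)*(-14) + (-17)*6 + (-10)*8|
Area = (1/2)|168 + (-102) + (-80)|
Area = (1/2)*14 = 7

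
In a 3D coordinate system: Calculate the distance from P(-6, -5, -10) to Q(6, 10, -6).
d = √[(12)² + (15)² + (4)²] = √385 = 19.62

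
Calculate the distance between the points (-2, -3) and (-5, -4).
Using the distance formula: d = sqrt((x₂-x₁)² + (y₂-y₁)²)
dx = (-5) - (-2) = -3
dy = (-4) - (-3) = -1
d = sqrt((-3)² + (-1)²) = sqrt(9 + 1) = sqrt(10) = 3.16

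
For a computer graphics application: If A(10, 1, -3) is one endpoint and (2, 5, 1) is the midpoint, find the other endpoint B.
B = (2×2 - 10, 2×5 - 1, 2×1 - (-3)) = (-6, 9, 5)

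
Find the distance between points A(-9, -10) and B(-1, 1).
Using the distance formula: d = sqrt((x₂-x₁)² + (y₂-y₁)²)
dx = (-1) - (-9) = 8
dy = 1 - (-10) = 11
d = sqrt(8² + 11²) = sqrt(64 + 121) = sqrt(185) = 13.60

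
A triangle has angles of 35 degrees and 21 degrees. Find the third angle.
Sum of angles in a triangle = 180 degrees
Third angle = 180 - 35 - 21
Third angle = 124 degrees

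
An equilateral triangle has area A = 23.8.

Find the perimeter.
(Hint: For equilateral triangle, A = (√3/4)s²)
A = (√3/4)s²  →  s² = 4A/√3 = 4·23.8/√3 = 54.9637
s = 7.41375
Perimeter = 3s = 22.24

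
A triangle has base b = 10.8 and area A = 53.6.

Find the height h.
A = ½bh  →  h = 2A/b
h = 2·53.6/10.8 = 9.926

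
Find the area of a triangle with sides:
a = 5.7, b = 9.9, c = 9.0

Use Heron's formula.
s = (a+b+c)/2 = (5.7+9.9+9.0)/2 = 12.3
A = √(s(s-a)(s-b)(s-c)) = √(12.3·6.6·2.4·3.3)
A = √642.946 = 25.36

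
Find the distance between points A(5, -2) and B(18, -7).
Using the distance formula: d = sqrt((x₂-x₁)² + (y₂-y₁)²)
dx = 18 - 5 = 13
dy = (-7) - (-2) = -5
d = sqrt(13² + (-5)²) = sqrt(169 + 25) = sqrt(194) = 13.93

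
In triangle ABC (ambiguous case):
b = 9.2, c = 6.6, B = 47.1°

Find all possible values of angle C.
sin(C)/c = sin(B)/b  →  sin(C) = c·sin(B)/b = 6.6·sin(47.1°)/9.2 = 0.525520
C₁ = arcsin(0.525520) = 31.7°,  C₂ = 180° - C₁ = 148.3°
Check C₂: A = 180° - 47.1° - 148.3° = -15.4° ≤ 0, rejected
C = 31.7° (one solution)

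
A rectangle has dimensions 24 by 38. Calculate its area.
Area = length * width
Area = 24 * 38
Area = 912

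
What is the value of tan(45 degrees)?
tan(45 degrees) = 1
Decimal approximation: 1.0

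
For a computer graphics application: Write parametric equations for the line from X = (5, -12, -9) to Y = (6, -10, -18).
Direction vector d = Y - X = (1, 2, -9)
x = 5 + t, y = -12 + 2t, z = -9 - 9t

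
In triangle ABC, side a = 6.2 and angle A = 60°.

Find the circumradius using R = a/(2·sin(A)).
R = a/(2·sin(A)) = 6.2/(2·sin(60°))
R = 6.2/(2·0.866025) = 6.2/1.732051 = 3.58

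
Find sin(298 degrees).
sin(298 degrees) = -0.8829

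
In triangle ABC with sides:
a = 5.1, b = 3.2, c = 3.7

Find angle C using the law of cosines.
cos(C) = (a² + b² - c²)/(2ab)
cos(C) = (5.1² + 3.2² - 3.7²)/(2·5.1·3.2) = 22.56/32.64 = 0.691176
C = arccos(0.691176) = 46.28°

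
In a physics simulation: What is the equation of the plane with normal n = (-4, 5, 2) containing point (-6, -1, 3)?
d = n·P = (-4)(-6) + (5)(-1) + (2)(3) = 25
Plane: -4x + 5y + 2z = 25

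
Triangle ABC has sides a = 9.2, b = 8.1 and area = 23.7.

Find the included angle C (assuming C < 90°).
Area = ½ab·sin(C)  →  sin(C) = 2·Area/(ab)
sin(C) = 2·23.7/(9.2·8.1) = 0.636071
C = arcsin(0.636071) = 39.5°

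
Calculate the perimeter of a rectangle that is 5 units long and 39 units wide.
Perimeter = 2 * (length + width)
Perimeter = 2 * (5 + 39)
Perimeter = 2 * 44
Perimeter = 88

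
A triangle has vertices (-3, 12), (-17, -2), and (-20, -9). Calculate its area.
Using the coordinate formula: Area = (1/2)|x₁(y₂-y₃) + x₂(y₃-y₁) + x₃(y₁-y₂)|
Area = (1/2)|(-3)((-2)-(-9)) + (-17)((-9)-12) + (-20)(12-(-2))|
Area = (1/2)|(-3)*7 + (-17)*(-21) + (-20)*14|
Area = (1/2)|(-21) + 357 + (-280)|
Area = (1/2)*56 = 28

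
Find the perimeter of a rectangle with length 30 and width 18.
Perimeter = 2 * (length + width)
Perimeter = 2 * (30 + 18)
Perimeter = 2 * 48
Perimeter = 96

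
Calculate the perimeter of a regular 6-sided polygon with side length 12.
Perimeter = number of sides * side length
Perimeter = 6 * 12
Perimeter = 72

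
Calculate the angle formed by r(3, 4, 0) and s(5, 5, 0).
r·s = 35, |r|² = 25, |s|² = 50
cos θ = 35/√1250 ≈ 0.9899
θ ≈ 8.13°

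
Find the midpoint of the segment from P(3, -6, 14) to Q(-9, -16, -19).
Midpoint = ((3-9)/2, (-6-16)/2, (14-19)/2) = (-3, -11, -2.5)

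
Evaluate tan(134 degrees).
tan(134 degrees) = -1.0355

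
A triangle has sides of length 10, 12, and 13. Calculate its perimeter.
Perimeter = sum of all sides
Perimeter = 10 + 12 + 13
Perimeter = 35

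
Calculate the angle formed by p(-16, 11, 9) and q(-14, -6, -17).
p·q = 5, |p|² = 458, |q|² = 521
cos θ = 5/√238618 ≈ 0.01024
θ ≈ 89.41°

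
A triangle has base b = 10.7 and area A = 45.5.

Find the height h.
A = ½bh  →  h = 2A/b
h = 2·45.5/10.7 = 8.505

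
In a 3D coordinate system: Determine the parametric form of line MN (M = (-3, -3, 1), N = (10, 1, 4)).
Direction vector d = N - M = (13, 4, 3)
x = -3 + 13t, y = -3 + 4t, z = 1 + 3t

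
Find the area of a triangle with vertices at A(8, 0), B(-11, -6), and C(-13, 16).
Using the coordinate formula: Area = (1/2)|x₁(y₂-y₃) + x₂(y₃-y₁) + x₃(y₁-y₂)|
Area = (1/2)|8((-6)-16) + (-11)(16-0) + (-13)(0-(-6))|
Area = (1/2)|8*(-22) + (-11)*16 + (-13)*6|
Area = (1/2)|(-176) + (-176) + (-78)|
Area = (1/2)*430 = 215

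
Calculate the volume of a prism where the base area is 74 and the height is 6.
Volume = base area * height
Volume = 74 * 6
Volume = 444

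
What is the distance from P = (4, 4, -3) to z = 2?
d = |0(4) + 0(4) + 1(-3) - (2)| / √(0² + 0² + 1²) = 5/√1 = 5.0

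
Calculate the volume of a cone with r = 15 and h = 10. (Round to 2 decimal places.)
Volume = (1/3) * pi * r² * h
Volume = (1/3) * pi * 15² * 10
Volume = (1/3) * pi * 225 * 10
Volume = (1/3) * pi * 2250
Volume = 2356.19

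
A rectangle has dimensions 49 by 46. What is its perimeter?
Perimeter = 2 * (length + width)
Perimeter = 2 * (49 + 46)
Perimeter = 2 * 95
Perimeter = 190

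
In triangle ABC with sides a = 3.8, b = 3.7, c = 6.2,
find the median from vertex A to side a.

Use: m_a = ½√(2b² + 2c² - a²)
m_a = ½√(2·3.7² + 2·6.2² - 3.8²)
m_a = ½√(27.38 + 76.88 - 14.44) = ½√89.82 = 4.739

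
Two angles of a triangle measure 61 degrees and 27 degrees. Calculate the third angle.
Sum of angles in a triangle = 180 degrees
Third angle = 180 - 61 - 27
Third angle = 92 degrees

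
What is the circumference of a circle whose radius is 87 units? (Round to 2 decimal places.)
Circumference = 2 * pi * r
Circumference = 2 * pi * 87
Circumference = 546.64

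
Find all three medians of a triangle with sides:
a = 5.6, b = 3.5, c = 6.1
Using m_x = ½√(2y² + 2z² - x²):
m_a = ½√(2·3.5² + 2·6.1² - 5.6²) = ½√67.56 = 4.11
m_b = ½√(2·5.6² + 2·6.1² - 3.5²) = ½√124.89 = 5.588
m_c = ½√(2·5.6² + 2·3.5² - 6.1²) = ½√50.01 = 3.536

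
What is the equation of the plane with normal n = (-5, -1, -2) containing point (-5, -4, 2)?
d = n·P = (-5)(-5) + (-1)(-4) + (-2)(2) = 25
Plane: -5x - y - 2z = 25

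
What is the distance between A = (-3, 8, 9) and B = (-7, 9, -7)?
d = √[(-4)² + (1)² + (-16)²] = √273 = 16.52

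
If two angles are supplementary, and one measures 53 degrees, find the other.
Supplementary angles sum to 180 degrees.
Other angle = 180 - 53
Other angle = 127 degrees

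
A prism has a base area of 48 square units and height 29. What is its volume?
Volume = base area * height
Volume = 48 * 29
Volume = 1392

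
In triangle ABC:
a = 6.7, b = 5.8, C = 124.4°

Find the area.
Using A = ½ab·sin(C):
A = ½·6.7·5.8·sin(124.4°) = ½·38.86·0.825113 = 16.03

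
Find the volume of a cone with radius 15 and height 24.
Volume = (1/3) * pi * r² * h
Volume = (1/3) * pi * 15² * 24
Volume = (1/3) * pi * 225 * 24
Volume = (1/3) * pi * 5400
Volume = 5654.87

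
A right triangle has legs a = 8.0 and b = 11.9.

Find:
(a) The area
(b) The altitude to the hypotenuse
(a) Area = ½ab = ½·8.0·11.9 = 47.6
(b) Hypotenuse c = √(8.0² + 11.9²) = √205.61 = 14.3391
    Area = ½·c·h_c  →  h_c = 2·Area/c = 2·47.6/14.3391 = 6.639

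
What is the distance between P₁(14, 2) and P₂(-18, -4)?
Using the distance formula: d = sqrt((x₂-x₁)² + (y₂-y₁)²)
dx = (-18) - 14 = -32
dy = (-4) - 2 = -6
d = sqrt((-32)² + (-6)²) = sqrt(1024 + 36) = sqrt(1060) = 32.56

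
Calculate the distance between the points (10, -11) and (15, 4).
Using the distance formula: d = sqrt((x₂-x₁)² + (y₂-y₁)²)
dx = 15 - 10 = 5
dy = 4 - (-11) = 15
d = sqrt(5² + 15²) = sqrt(25 + 225) = sqrt(250) = 15.81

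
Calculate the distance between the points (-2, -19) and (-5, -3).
Using the distance formula: d = sqrt((x₂-x₁)² + (y₂-y₁)²)
dx = (-5) - (-2) = -3
dy = (-3) - (-19) = 16
d = sqrt((-3)² + 16²) = sqrt(9 + 256) = sqrt(265) = 16.28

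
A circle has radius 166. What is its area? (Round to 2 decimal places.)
Area = pi * r²
Area = pi * 166²
Area = pi * 27556
Area = 86569.73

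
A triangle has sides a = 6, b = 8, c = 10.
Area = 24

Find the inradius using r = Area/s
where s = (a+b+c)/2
s = (6+8+10)/2 = 12
r = Area/s = 24/12 = 2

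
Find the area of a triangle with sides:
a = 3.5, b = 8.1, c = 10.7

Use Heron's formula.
s = (a+b+c)/2 = (3.5+8.1+10.7)/2 = 11.15
A = √(s(s-a)(s-b)(s-c)) = √(11.15·7.65·3.05·0.45)
A = √117.071 = 10.82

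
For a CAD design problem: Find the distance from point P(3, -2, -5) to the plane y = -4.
d = |0(3) + 1(-2) + 0(-5) - (-4)| / √(0² + 1² + 0²) = 2/√1 = 2.0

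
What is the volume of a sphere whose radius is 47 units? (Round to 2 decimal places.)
Volume = (4/3) * pi * r³
Volume = (4/3) * pi * 47³
Volume = (4/3) * pi * 103823
Volume = 434892.77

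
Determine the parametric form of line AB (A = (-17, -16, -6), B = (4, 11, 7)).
Direction vector d = B - A = (21, 27, 13)
x = -17 + 21t, y = -16 + 27t, z = -6 + 13t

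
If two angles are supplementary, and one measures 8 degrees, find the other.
Supplementary angles sum to 180 degrees.
Other angle = 180 - 8
Other angle = 172 degrees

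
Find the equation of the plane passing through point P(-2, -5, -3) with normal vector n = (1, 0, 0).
d = n·P = (1)(-2) + (0)(-5) + (0)(-3) = -2
Plane: x = -2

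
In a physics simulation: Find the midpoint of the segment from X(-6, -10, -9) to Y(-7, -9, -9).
Midpoint = ((-6-7)/2, (-10-9)/2, (-9-9)/2) = (-6.5, -9.5, -9)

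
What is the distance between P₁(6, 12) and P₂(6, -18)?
Using the distance formula: d = sqrt((x₂-x₁)² + (y₂-y₁)²)
dx = 6 - 6 = 0
dy = (-18) - 12 = -30
d = sqrt(0² + (-30)²) = sqrt(0 + 900) = sqrt(900) = 30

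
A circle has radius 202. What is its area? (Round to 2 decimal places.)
Area = pi * r²
Area = pi * 202²
Area = pi * 40804
Area = 128189.55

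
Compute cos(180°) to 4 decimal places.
cos(180 degrees) = -1.0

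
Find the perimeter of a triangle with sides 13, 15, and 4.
Perimeter = sum of all sides
Perimeter = 13 + 15 + 4
Perimeter = 32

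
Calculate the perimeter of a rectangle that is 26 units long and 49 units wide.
Perimeter = 2 * (length + width)
Perimeter = 2 * (26 + 49)
Perimeter = 2 * 75
Perimeter = 150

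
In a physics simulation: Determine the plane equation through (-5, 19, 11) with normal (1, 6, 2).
d = n·P = (1)(-5) + (6)(19) + (2)(11) = 131
Plane: x + 6y + 2z = 131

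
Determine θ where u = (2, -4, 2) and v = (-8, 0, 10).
u·v = 4, |u|² = 24, |v|² = 164
cos θ = 4/√3936 ≈ 0.06376
θ ≈ 86.34°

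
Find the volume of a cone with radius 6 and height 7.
Volume = (1/3) * pi * r² * h
Volume = (1/3) * pi * 6² * 7
Volume = (1/3) * pi * 36 * 7
Volume = (1/3) * pi * 252
Volume = 263.89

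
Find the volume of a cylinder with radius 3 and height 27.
Volume = pi * r² * h
Volume = pi * 3² * 27
Volume = pi * 9 * 27
Volume = pi * 243
Volume = 763.41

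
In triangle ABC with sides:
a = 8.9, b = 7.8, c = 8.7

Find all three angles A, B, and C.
By the law of cosines:
cos(A) = (b² + c² - a²)/(2bc) = 0.422340  →  A = 65.02°
cos(B) = (a² + c² - b²)/(2ac) = 0.607387  →  B = 52.6°
cos(C) = (a² + b² - c²)/(2ab) = 0.463555  →  C = 62.38°
Check: A + B + C = 180.0° ✓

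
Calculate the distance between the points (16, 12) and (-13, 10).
Using the distance formula: d = sqrt((x₂-x₁)² + (y₂-y₁)²)
dx = (-13) - 16 = -29
dy = 10 - 12 = -2
d = sqrt((-29)² + (-2)²) = sqrt(841 + 4) = sqrt(845) = 29.07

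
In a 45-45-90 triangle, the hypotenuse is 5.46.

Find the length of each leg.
In a 45-45-90 triangle, hypotenuse = leg·√2  →  leg = hypotenuse/√2
leg = 5.46/√2 = 3.861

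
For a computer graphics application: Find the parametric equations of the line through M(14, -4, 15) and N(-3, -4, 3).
Direction vector d = N - M = (-17, 0, -12)
x = 14 - 17t, y = -4, z = 15 - 12t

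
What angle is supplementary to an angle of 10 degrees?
Supplementary angles sum to 180 degrees.
Other angle = 180 - 10
Other angle = 170 degrees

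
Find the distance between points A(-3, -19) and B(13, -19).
Using the distance formula: d = sqrt((x₂-x₁)² + (y₂-y₁)²)
dx = 13 - (-3) = 16
dy = (-19) - (-19) = 0
d = sqrt(16² + 0²) = sqrt(256 + 0) = sqrt(256) = 16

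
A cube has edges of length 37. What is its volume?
Volume = s³
Volume = 37³
Volume = 50653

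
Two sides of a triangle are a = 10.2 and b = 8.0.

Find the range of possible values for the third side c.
By the triangle inequality: |a - b| < c < a + b
|10.2 - 8.0| < c < 10.2 + 8.0
2.2 < c < 18.2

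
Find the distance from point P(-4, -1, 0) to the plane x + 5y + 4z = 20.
d = |1(-4) + 5(-1) + 4(0) - (20)| / √(1² + 5² + 4²) = 29/√42 = 4.475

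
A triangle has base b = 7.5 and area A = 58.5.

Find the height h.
A = ½bh  →  h = 2A/b
h = 2·58.5/7.5 = 15.6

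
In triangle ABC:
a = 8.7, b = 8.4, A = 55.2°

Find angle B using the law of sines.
sin(B)/b = sin(A)/a
sin(B) = b·sin(A)/a = 8.4·sin(55.2°)/8.7 = 0.792834
B = arcsin(0.792834) = 52.45°  (b ≤ a, so B ≤ A and the acute solution is unique)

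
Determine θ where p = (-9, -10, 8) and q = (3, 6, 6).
p·q = -39, |p|² = 245, |q|² = 81
cos θ = -39/√19845 ≈ -0.2768
θ ≈ 106.1°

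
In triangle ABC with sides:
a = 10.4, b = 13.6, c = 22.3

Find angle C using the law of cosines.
cos(C) = (a² + b² - c²)/(2ab)
cos(C) = (10.4² + 13.6² - 22.3²)/(2·10.4·13.6) = -204.17/282.88 = -0.721755
C = arccos(-0.721755) = 136.2°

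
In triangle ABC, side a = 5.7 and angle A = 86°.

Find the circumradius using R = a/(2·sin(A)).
R = a/(2·sin(A)) = 5.7/(2·sin(86°))
R = 5.7/(2·0.997564) = 5.7/1.995128 = 2.857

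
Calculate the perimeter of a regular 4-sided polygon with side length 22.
Perimeter = number of sides * side length
Perimeter = 4 * 22
Perimeter = 88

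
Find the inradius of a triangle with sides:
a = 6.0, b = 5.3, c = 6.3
s = (a+b+c)/2 = (6.0+5.3+6.3)/2 = 8.8
Area = √(s(s-a)(s-b)(s-c)) = √(8.8·2.8·3.5·2.5) = 14.6833
r = Area/s = 14.6833/8.8 = 1.669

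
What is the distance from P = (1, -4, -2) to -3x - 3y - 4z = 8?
d = |(-3)(1) + (-3)(-4) + (-4)(-2) - (8)| / √((-3)² + (-3)² + (-4)²) = 9/√34 = 1.543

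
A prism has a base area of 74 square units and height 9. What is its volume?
Volume = base area * height
Volume = 74 * 9
Volume = 666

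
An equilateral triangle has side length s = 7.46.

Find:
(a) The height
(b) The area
(a) Height h = s·√3/2 = 7.46·√3/2 = 6.461
(b) Area = (√3/4)·s² = (√3/4)·7.46² = (√3/4)·55.6516 = 24.1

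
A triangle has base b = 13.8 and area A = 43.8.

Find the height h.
A = ½bh  →  h = 2A/b
h = 2·43.8/13.8 = 6.348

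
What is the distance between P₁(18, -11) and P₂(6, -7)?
Using the distance formula: d = sqrt((x₂-x₁)² + (y₂-y₁)²)
dx = 6 - 18 = -12
dy = (-7) - (-11) = 4
d = sqrt((-12)² + 4²) = sqrt(144 + 16) = sqrt(160) = 12.65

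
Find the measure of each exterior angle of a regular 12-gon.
Exterior angle of a regular n-gon = 360/n
Exterior angle = 360/12
Exterior angle = 30 degrees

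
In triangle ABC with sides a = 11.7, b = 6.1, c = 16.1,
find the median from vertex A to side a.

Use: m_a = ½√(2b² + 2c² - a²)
m_a = ½√(2·6.1² + 2·16.1² - 11.7²)
m_a = ½√(74.42 + 518.42 - 136.89) = ½√455.95 = 10.68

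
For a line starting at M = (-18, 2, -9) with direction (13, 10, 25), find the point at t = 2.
P(2) = (-18 + 13(2), 2 + 10(2), -9 + 25(2)) = (8, 22, 41)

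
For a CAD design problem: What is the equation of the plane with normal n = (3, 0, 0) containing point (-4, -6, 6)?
d = n·P = (3)(-4) + (0)(-6) + (0)(6) = -12
Plane: 3x = -12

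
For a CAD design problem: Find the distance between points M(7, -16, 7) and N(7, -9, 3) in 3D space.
d = √[(0)² + (7)² + (-4)²] = √65 = 8.062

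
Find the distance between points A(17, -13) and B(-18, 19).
Using the distance formula: d = sqrt((x₂-x₁)² + (y₂-y₁)²)
dx = (-18) - 17 = -35
dy = 19 - (-13) = 32
d = sqrt((-35)² + 32²) = sqrt(1225 + 1024) = sqrt(2249) = 47.42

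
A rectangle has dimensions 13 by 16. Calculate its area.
Area = length * width
Area = 13 * 16
Area = 208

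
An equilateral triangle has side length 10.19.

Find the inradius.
For an equilateral triangle, r = s/(2√3) where s is the side.
r = 10.19/(2√3) = 10.19/3.464102 = 2.942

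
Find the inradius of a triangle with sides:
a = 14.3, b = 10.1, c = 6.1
s = (a+b+c)/2 = (14.3+10.1+6.1)/2 = 15.25
Area = √(s(s-a)(s-b)(s-c)) = √(15.25·0.95·5.15·9.15) = 26.1283
r = Area/s = 26.1283/15.25 = 1.713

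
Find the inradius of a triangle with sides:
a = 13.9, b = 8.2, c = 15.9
s = (a+b+c)/2 = (13.9+8.2+15.9)/2 = 19
Area = √(s(s-a)(s-b)(s-c)) = √(19·5.1·10.8·3.1) = 56.958
r = Area/s = 56.958/19 = 2.998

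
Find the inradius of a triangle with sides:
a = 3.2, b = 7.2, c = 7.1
s = (a+b+c)/2 = (3.2+7.2+7.1)/2 = 8.75
Area = √(s(s-a)(s-b)(s-c)) = √(8.75·5.55·1.55·1.65) = 11.1444
r = Area/s = 11.1444/8.75 = 1.274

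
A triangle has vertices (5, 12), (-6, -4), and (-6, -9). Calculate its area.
Using the coordinate formula: Area = (1/2)|x₁(y₂-y₃) + x₂(y₃-y₁) + x₃(y₁-y₂)|
Area = (1/2)|5((-4)-(-9)) + (-6)((-9)-12) + (-6)(12-(-4))|
Area = (1/2)|5*5 + (-6)*(-21) + (-6)*16|
Area = (1/2)|25 + 126 + (-96)|
Area = (1/2)*55 = 27.50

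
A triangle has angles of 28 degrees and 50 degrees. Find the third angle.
Sum of angles in a triangle = 180 degrees
Third angle = 180 - 28 - 50
Third angle = 102 degrees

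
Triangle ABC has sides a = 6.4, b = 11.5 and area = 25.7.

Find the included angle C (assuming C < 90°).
Area = ½ab·sin(C)  →  sin(C) = 2·Area/(ab)
sin(C) = 2·25.7/(6.4·11.5) = 0.698370
C = arcsin(0.698370) = 44.3°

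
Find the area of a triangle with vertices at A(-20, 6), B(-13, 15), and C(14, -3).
Using the coordinate formula: Area = (1/2)|x₁(y₂-y₃) + x₂(y₃-y₁) + x₃(y₁-y₂)|
Area = (1/2)|(-20)(15-(-3)) + (-13)((-3)-6) + 14(6-15)|
Area = (1/2)|(-20)*18 + (-13)*(-9) + 14*(-9)|
Area = (1/2)|(-360) + 117 + (-126)|
Area = (1/2)*369 = 184.50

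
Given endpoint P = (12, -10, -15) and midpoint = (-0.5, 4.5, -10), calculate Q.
Q = (2×(-0.5) - 12, 2×4.5 - (-10), 2×(-10) - (-15)) = (-13, 19, -5)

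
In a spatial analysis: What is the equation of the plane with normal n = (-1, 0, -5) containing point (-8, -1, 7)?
d = n·P = (-1)(-8) + (0)(-1) + (-5)(7) = -27
Plane: -x - 5z = -27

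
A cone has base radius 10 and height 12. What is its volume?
Volume = (1/3) * pi * r² * h
Volume = (1/3) * pi * 10² * 12
Volume = (1/3) * pi * 100 * 12
Volume = (1/3) * pi * 1200
Volume = 1256.64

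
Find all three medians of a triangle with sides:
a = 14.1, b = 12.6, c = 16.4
Using m_x = ½√(2y² + 2z² - x²):
m_a = ½√(2·12.6² + 2·16.4² - 14.1²) = ½√656.63 = 12.81
m_b = ½√(2·14.1² + 2·16.4² - 12.6²) = ½√776.78 = 13.94
m_c = ½√(2·14.1² + 2·12.6² - 16.4²) = ½√446.18 = 10.56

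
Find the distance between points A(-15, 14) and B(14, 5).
Using the distance formula: d = sqrt((x₂-x₁)² + (y₂-y₁)²)
dx = 14 - (-15) = 29
dy = 5 - 14 = -9
d = sqrt(29² + (-9)²) = sqrt(841 + 81) = sqrt(922) = 30.36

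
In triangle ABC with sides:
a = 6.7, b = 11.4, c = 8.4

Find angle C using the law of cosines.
cos(C) = (a² + b² - c²)/(2ab)
cos(C) = (6.7² + 11.4² - 8.4²)/(2·6.7·11.4) = 104.29/152.76 = 0.682705
C = arccos(0.682705) = 46.94°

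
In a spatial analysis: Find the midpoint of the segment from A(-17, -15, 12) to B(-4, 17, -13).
Midpoint = ((-17-4)/2, (-15+17)/2, (12-13)/2) = (-10.5, 1, -0.5)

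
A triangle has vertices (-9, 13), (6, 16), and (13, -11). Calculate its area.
Using the coordinate formula: Area = (1/2)|x₁(y₂-y₃) + x₂(y₃-y₁) + x₃(y₁-y₂)|
Area = (1/2)|(-9)(16-(-11)) + 6((-11)-13) + 13(13-16)|
Area = (1/2)|(-9)*27 + 6*(-24) + 13*(-3)|
Area = (1/2)|(-243) + (-144) + (-39)|
Area = (1/2)*426 = 213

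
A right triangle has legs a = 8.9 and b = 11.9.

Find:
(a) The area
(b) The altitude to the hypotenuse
(a) Area = ½ab = ½·8.9·11.9 = 52.955
(b) Hypotenuse c = √(8.9² + 11.9²) = √220.82 = 14.86
    Area = ½·c·h_c  →  h_c = 2·Area/c = 2·52.955/14.86 = 7.127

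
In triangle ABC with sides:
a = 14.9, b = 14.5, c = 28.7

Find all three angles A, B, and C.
By the law of cosines:
cos(A) = (b² + c² - a²)/(2bc) = 0.975526  →  A = 12.7°
cos(B) = (a² + c² - b²)/(2ac) = 0.976837  →  B = 12.36°
cos(C) = (a² + b² - c²)/(2ab) = -0.905878  →  C = 154.9°
Check: A + B + C = 180.0° ✓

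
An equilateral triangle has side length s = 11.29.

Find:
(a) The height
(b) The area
(a) Height h = s·√3/2 = 11.29·√3/2 = 9.777
(b) Area = (√3/4)·s² = (√3/4)·11.29² = (√3/4)·127.464 = 55.19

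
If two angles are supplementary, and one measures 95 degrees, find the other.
Supplementary angles sum to 180 degrees.
Other angle = 180 - 95
Other angle = 85 degrees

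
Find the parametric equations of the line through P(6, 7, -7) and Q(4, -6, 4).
Direction vector d = Q - P = (-2, -13, 11)
x = 6 - 2t, y = 7 - 13t, z = -7 + 11t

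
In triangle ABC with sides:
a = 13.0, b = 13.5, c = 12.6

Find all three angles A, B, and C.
By the law of cosines:
cos(A) = (b² + c² - a²)/(2bc) = 0.505614  →  A = 59.63°
cos(B) = (a² + c² - b²)/(2ac) = 0.444170  →  B = 63.63°
cos(C) = (a² + b² - c²)/(2ab) = 0.548405  →  C = 56.74°
Check: A + B + C = 180.0° ✓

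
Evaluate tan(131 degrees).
tan(131 degrees) = -1.1504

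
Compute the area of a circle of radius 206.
Area = pi * r²
Area = pi * 206²
Area = pi * 42436
Area = 133316.63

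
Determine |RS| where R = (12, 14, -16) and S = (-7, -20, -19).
d = √[(-19)² + (-34)² + (-3)²] = √1526 = 39.06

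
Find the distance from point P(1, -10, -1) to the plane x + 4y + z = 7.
d = |1(1) + 4(-10) + 1(-1) - (7)| / √(1² + 4² + 1²) = 47/√18 = 11.08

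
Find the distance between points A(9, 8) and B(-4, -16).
Using the distance formula: d = sqrt((x₂-x₁)² + (y₂-y₁)²)
dx = (-4) - 9 = -13
dy = (-16) - 8 = -24
d = sqrt((-13)² + (-24)²) = sqrt(169 + 576) = sqrt(745) = 27.29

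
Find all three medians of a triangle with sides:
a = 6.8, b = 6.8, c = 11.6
Using m_x = ½√(2y² + 2z² - x²):
m_a = ½√(2·6.8² + 2·11.6² - 6.8²) = ½√315.36 = 8.879
m_b = ½√(2·6.8² + 2·11.6² - 6.8²) = ½√315.36 = 8.879
m_c = ½√(2·6.8² + 2·6.8² - 11.6²) = ½√50.4 = 3.55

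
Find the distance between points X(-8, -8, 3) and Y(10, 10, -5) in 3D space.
d = √[(18)² + (18)² + (-8)²] = √712 = 26.68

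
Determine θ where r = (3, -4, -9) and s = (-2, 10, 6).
r·s = -100, |r|² = 106, |s|² = 140
cos θ = -100/√14840 ≈ -0.8209
θ ≈ 145.2°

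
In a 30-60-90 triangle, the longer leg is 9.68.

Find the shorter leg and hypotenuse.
In a 30-60-90 triangle, sides are in ratio 1 : √3 : 2.
Long leg = short leg·√3  →  short leg = 9.68/√3 = 5.589
Hypotenuse = 2·(short leg) = 2·9.68/√3 = 11.18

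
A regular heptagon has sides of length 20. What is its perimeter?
Perimeter = number of sides * side length
Perimeter = 7 * 20
Perimeter = 140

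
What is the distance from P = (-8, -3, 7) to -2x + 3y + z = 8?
d = |(-2)(-8) + 3(-3) + 1(7) - (8)| / √((-2)² + 3² + 1²) = 6/√14 = 1.604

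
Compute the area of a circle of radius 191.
Area = pi * r²
Area = pi * 191²
Area = pi * 36481
Area = 114608.44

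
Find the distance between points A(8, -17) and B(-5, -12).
Using the distance formula: d = sqrt((x₂-x₁)² + (y₂-y₁)²)
dx = (-5) - 8 = -13
dy = (-12) - (-17) = 5
d = sqrt((-13)² + 5²) = sqrt(169 + 25) = sqrt(194) = 13.93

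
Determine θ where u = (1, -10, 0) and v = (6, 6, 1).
u·v = -54, |u|² = 101, |v|² = 73
cos θ = -54/√7373 ≈ -0.6289
θ ≈ 129.0°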